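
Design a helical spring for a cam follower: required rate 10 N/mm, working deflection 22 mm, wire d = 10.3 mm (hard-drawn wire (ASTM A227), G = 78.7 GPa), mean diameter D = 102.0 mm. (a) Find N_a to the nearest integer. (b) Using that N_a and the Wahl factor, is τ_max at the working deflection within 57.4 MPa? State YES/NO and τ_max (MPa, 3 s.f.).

(a) 10 coils; (b) NO, τ_max = 62.5 MPa

N_a = Gd⁴/(8D³k) = (78.7×10³)(10.3⁴)/(8·102.0³·10) = 10.43 → N_a = 10
Actual rate k = Gd⁴/(8D³·10) = 10.434 N/mm
Working load F = kδ = 10.434·22 = 229.54 N
C = 102.0/10.3 = 9.9029; K_W = (4C−1)/(4C−4)+0.615/C = 1.1463
τ_max = K_W·8FD/(πd³) = 1.1463·54.561 = 62.546 MPa
τ_max > 57.4 MPa → exceeds allowable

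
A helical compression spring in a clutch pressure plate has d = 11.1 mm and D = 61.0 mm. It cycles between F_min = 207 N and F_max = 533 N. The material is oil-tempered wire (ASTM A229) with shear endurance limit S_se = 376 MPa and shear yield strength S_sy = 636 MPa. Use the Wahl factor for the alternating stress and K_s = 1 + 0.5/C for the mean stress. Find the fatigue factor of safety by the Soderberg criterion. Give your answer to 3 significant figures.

C = D/d = 61.0/11.1 = 5.4955; K_W = (4C−1)/(4C−4)+0.615/C = 1.2787; K_s = 1+0.5/C = 1.0910
F_a = (F_max−F_min)/2 = 163 N; F_m = (F_max+F_min)/2 = 370 N
τ_a = K_W·8F_aD/(πd³) = 1.2787 × 18.514 = 23.674 MPa
τ_m = K_s·8F_mD/(πd³) = 1.0910 × 42.025 = 45.848 MPa
Soderberg: 1/n_f = τ_a/S_se + τ_m/S_sy = 23.674/376 + 45.848/636 = 0.06296 + 0.07209 = 0.13505
n_f = 1/0.13505 = 7.405

7.40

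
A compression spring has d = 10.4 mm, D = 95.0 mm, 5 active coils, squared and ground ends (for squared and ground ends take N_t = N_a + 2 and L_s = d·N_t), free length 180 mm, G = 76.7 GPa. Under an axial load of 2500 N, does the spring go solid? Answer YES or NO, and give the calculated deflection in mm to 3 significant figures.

k = Gd⁴/(8D³N_a) = (76.7×10³)(10.4⁴)/(8·95.0³·5) = 26.164 N/mm
N_t = 7; L_s = 10.4·7 = 72.8 mm; δ_solid = L₀ − L_s = 180 − 72.8 = 107.2 mm
δ = F/k = 2500/26.164 = 95.553 mm
δ < δ_solid → spring does not go solid

NO, δ = 95.6 mm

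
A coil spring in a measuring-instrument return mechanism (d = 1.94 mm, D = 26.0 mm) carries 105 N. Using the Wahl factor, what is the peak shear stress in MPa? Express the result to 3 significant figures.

Spring index C = D/d = 26.0/1.94 = 13.4021
K_W = (4C−1)/(4C−4) + 0.615/C = 52.608/49.608 + 0.0459 = 1.1064
τ₀ = 8FD/(πd³) = 8·105·26.0/(π·1.94³) = 21840/22.938 = 952.13 MPa
τ_max = K·τ₀ = 1.1064 × 952.13 = 1053.4 MPa

1050 MPa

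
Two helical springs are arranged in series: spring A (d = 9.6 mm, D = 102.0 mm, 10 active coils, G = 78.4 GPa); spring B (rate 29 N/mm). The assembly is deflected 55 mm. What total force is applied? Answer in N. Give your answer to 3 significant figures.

340 N

k_A = Gd⁴/(8D³N_a) = (78.4×10³)(9.6⁴)/(8·102.0³·10) = 7.8435 N/mm
Series: 1/k_eq = 1/7.8435 + 1/29 = 0.16198; k_eq = 6.1737 N/mm
F = k_eq·δ = 6.1737·55 = 339.56 N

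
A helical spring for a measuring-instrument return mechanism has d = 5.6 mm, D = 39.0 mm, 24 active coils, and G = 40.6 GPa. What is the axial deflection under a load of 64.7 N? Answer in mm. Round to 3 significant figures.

k = Gd⁴/(8D³N_a) = (40.6×10³)(5.6⁴)/(8·39.0³·24) = 3.5058 N/mm
δ = F/k = 64.7 / 3.5058 = 18.455 mm

18.5 mm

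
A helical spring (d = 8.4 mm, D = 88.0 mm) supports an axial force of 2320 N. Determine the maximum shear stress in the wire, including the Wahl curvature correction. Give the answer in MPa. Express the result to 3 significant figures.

998 MPa

Spring index C = D/d = 88.0/8.4 = 10.4762
K_W = (4C−1)/(4C−4) + 0.615/C = 40.905/37.905 + 0.0587 = 1.1379
τ₀ = 8FD/(πd³) = 8·2320·88.0/(π·8.4³) = 1.63328e+06/1862 = 877.15 MPa
τ_max = K·τ₀ = 1.1379 × 877.15 = 998.06 MPa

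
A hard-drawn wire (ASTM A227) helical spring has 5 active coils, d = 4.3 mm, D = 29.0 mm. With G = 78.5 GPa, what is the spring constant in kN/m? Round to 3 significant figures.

27.5 kN/m

k = Gd⁴/(8D³N_a) = (78.5×10³ × 4.3⁴) / (8 × 29.0³ × 5)
  = 2.68376e+07 / 975560 = 27.51 N/mm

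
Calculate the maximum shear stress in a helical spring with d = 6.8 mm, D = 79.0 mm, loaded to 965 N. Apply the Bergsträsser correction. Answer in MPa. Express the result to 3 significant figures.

688 MPa

Spring index C = D/d = 79.0/6.8 = 11.6176
K_B = (4C+2)/(4C−3) = 48.471/43.471 = 1.1150
τ₀ = 8FD/(πd³) = 8·965·79.0/(π·6.8³) = 609880/987.82 = 617.4 MPa
τ_max = K·τ₀ = 1.1150 × 617.4 = 688.42 MPa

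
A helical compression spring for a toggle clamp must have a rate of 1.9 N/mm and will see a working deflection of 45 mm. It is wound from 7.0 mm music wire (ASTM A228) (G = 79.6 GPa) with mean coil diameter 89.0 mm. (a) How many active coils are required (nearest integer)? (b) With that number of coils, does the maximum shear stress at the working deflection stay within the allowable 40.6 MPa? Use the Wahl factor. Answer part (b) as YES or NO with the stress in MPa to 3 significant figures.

N_a = Gd⁴/(8D³k) = (79.6×10³)(7.0⁴)/(8·89.0³·1.9) = 17.84 → N_a = 18
Actual rate k = Gd⁴/(8D³·18) = 1.8827 N/mm
Working load F = kδ = 1.8827·45 = 84.72 N
C = 89.0/7.0 = 12.7143; K_W = (4C−1)/(4C−4)+0.615/C = 1.1124
τ_max = K_W·8FD/(πd³) = 1.1124·55.978 = 62.27 MPa
τ_max > 40.6 MPa → exceeds allowable

(a) 18 coils; (b) NO, τ_max = 62.3 MPa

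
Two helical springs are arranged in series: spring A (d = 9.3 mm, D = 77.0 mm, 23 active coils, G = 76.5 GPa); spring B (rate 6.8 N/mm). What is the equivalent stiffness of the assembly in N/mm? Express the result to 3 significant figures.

3.40 N/mm

k_A = Gd⁴/(8D³N_a) = (76.5×10³)(9.3⁴)/(8·77.0³·23) = 6.8124 N/mm
Series: 1/k_eq = 1/6.8124 + 1/6.8 = 0.29385; k_eq = 3.4031 N/mm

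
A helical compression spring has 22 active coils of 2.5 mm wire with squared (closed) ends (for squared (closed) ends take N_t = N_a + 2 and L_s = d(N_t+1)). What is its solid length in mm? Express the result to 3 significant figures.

squared (closed) ends: N_t = N_a + 2 = 22 + 2 = 24
L_s = d·(N_t+1) = 2.5 × 25 = 62.5 mm

62.5 mm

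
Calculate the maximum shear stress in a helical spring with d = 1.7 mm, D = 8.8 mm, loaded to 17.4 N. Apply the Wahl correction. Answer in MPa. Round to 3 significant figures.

103 MPa

Spring index C = D/d = 8.8/1.7 = 5.1765
K_W = (4C−1)/(4C−4) + 0.615/C = 19.706/16.706 + 0.1188 = 1.2984
τ₀ = 8FD/(πd³) = 8·17.4·8.8/(π·1.7³) = 1224.96/15.435 = 79.364 MPa
τ_max = K·τ₀ = 1.2984 × 79.364 = 103.05 MPa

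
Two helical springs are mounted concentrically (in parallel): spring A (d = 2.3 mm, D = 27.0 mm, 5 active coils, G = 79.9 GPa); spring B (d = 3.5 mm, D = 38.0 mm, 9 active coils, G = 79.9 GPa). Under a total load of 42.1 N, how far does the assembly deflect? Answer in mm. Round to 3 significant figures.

7.17 mm

k_A = Gd⁴/(8D³N_a) = (79.9×10³)(2.3⁴)/(8·27.0³·5) = 2.8399 N/mm
k_B = Gd⁴/(8D³N_a) = (79.9×10³)(3.5⁴)/(8·38.0³·9) = 3.0348 N/mm
Parallel: k_eq = 2.8399 + 3.0348 = 5.8748 N/mm
δ = F/k_eq = 42.1/5.8748 = 7.1662 mm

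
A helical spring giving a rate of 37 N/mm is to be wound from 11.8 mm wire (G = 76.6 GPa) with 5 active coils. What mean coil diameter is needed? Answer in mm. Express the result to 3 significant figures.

100 mm

D = (Gd⁴/(8N_a·k))^(1/3) = (76.6×10³·11.8⁴/(8·5·37))^(1/3)
  = (1.00345e+06)^(1/3) = 100.1148 mm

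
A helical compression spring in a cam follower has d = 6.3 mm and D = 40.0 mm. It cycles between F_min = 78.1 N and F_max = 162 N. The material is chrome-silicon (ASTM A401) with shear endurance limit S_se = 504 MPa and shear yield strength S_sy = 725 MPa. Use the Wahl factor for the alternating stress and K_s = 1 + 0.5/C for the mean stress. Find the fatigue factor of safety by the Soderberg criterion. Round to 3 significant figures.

C = D/d = 40.0/6.3 = 6.3492; K_W = (4C−1)/(4C−4)+0.615/C = 1.2371; K_s = 1+0.5/C = 1.0787
F_a = (F_max−F_min)/2 = 41.95 N; F_m = (F_max+F_min)/2 = 120.05 N
τ_a = K_W·8F_aD/(πd³) = 1.2371 × 17.089 = 21.14 MPa
τ_m = K_s·8F_mD/(πd³) = 1.0787 × 48.904 = 52.755 MPa
Soderberg: 1/n_f = τ_a/S_se + τ_m/S_sy = 21.14/504 + 52.755/725 = 0.04194 + 0.07277 = 0.11471
n_f = 1/0.11471 = 8.718

8.72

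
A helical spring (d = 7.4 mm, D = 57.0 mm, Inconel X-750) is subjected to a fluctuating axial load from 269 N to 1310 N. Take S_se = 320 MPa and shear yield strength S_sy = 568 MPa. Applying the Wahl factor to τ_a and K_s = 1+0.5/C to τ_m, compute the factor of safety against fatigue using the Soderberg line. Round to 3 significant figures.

C = D/d = 57.0/7.4 = 7.7027; K_W = (4C−1)/(4C−4)+0.615/C = 1.1917; K_s = 1+0.5/C = 1.0649
F_a = (F_max−F_min)/2 = 520.5 N; F_m = (F_max+F_min)/2 = 789.5 N
τ_a = K_W·8F_aD/(πd³) = 1.1917 × 186.44 = 222.19 MPa
τ_m = K_s·8F_mD/(πd³) = 1.0649 × 282.8 = 301.15 MPa
Soderberg: 1/n_f = τ_a/S_se + τ_m/S_sy = 222.19/320 + 301.15/568 = 0.69434 + 0.53020 = 1.2245
n_f = 1/1.2245 = 0.8166

0.817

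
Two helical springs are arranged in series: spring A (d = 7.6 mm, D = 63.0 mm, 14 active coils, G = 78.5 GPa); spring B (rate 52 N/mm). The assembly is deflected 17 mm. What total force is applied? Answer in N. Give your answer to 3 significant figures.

k_A = Gd⁴/(8D³N_a) = (78.5×10³)(7.6⁴)/(8·63.0³·14) = 9.3516 N/mm
Series: 1/k_eq = 1/9.3516 + 1/52 = 0.12616; k_eq = 7.9261 N/mm
F = k_eq·δ = 7.9261·17 = 134.74 N

135 N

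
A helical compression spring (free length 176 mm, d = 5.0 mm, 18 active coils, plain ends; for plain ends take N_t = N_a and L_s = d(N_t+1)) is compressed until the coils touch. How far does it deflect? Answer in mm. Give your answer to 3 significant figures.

81.0 mm

N_t = 18; L_s = 5.0·19 = 95 mm
δ_solid = L₀ − L_s = 176 − 95 = 81 mm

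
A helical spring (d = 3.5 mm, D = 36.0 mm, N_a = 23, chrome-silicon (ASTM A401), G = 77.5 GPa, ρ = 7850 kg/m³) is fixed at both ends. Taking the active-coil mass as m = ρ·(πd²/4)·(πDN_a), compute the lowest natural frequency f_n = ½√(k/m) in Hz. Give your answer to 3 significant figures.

41.5 Hz

k = Gd⁴/(8D³N_a) = (77.5×10³)(3.5⁴)/(8·36.0³·23) = 1.3547 N/mm = 1354.7 N/m
Wire length L = πDN_a = π·36.0·23 = 2601.2 mm
m = ρ·(πd²/4)·L = 7850 × 9.6211×10⁻⁶ m² × 2.6012 m = 0.19646 kg
f_n = ½√(k/m) = 0.5·√(1354.7/0.19646) = 0.5·√(6895.6) = 41.52 Hz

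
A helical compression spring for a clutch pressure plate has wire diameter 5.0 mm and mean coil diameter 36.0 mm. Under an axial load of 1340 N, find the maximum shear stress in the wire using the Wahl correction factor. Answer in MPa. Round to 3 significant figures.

1190 MPa

Spring index C = D/d = 36.0/5.0 = 7.2000
K_W = (4C−1)/(4C−4) + 0.615/C = 27.800/24.800 + 0.0854 = 1.2064
τ₀ = 8FD/(πd³) = 8·1340·36.0/(π·5.0³) = 385920/392.7 = 982.74 MPa
τ_max = K·τ₀ = 1.2064 × 982.74 = 1185.6 MPa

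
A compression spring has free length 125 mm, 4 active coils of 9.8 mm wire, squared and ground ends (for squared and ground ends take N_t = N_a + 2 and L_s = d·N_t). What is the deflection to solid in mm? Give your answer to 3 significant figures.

N_t = 6; L_s = 9.8·6 = 58.8 mm
δ_solid = L₀ − L_s = 125 − 58.8 = 66.2 mm

66.2 mm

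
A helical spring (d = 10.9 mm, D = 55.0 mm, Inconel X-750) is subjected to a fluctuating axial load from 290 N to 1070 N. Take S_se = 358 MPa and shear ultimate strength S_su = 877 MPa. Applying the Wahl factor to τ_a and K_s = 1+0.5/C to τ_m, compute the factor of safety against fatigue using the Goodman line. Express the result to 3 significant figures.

C = D/d = 55.0/10.9 = 5.0459; K_W = (4C−1)/(4C−4)+0.615/C = 1.3073; K_s = 1+0.5/C = 1.0991
F_a = (F_max−F_min)/2 = 390 N; F_m = (F_max+F_min)/2 = 680 N
τ_a = K_W·8F_aD/(πd³) = 1.3073 × 42.178 = 55.138 MPa
τ_m = K_s·8F_mD/(πd³) = 1.0991 × 73.541 = 80.829 MPa
Goodman: 1/n_f = τ_a/S_se + τ_m/S_su = 55.138/358 + 80.829/877 = 0.15402 + 0.09217 = 0.24618
n_f = 1/0.24618 = 4.062

4.06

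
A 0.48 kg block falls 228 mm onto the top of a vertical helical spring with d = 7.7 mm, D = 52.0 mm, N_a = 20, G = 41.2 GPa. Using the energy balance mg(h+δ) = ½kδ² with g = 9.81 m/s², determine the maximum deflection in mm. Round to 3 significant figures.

k = Gd⁴/(8D³N_a) = (41.2×10³)(7.7⁴)/(8·52.0³·20) = 6.4377 N/mm
W = mg = 0.48 × 9.81 = 4.7088 N
½kδ² − Wδ − Wh = 0 → δ = (W + √(W² + 2kWh))/k
δ = (4.7088 + √(22.173 + 13823.1))/6.4377 = (4.7088 + 117.67)/6.4377 = 19.009 mm

19.0 mm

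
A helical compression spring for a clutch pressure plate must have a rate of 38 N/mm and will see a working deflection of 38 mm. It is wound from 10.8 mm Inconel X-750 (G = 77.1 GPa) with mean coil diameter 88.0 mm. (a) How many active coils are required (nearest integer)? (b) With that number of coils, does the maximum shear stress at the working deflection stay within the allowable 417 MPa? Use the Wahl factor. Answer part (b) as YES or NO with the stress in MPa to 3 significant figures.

(a) 5 coils; (b) YES, τ_max = 307 MPa

N_a = Gd⁴/(8D³k) = (77.1×10³)(10.8⁴)/(8·88.0³·38) = 5.063 → N_a = 5
Actual rate k = Gd⁴/(8D³·5) = 38.481 N/mm
Working load F = kδ = 38.481·38 = 1462.3 N
C = 88.0/10.8 = 8.1481; K_W = (4C−1)/(4C−4)+0.615/C = 1.1804
τ_max = K_W·8FD/(πd³) = 1.1804·260.12 = 307.05 MPa
τ_max ≤ 417 MPa → acceptable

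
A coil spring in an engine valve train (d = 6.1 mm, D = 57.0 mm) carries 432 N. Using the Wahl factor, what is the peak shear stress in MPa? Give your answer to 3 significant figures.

Spring index C = D/d = 57.0/6.1 = 9.3443
K_W = (4C−1)/(4C−4) + 0.615/C = 36.377/33.377 + 0.0658 = 1.1557
τ₀ = 8FD/(πd³) = 8·432·57.0/(π·6.1³) = 196992/713.08 = 276.25 MPa
τ_max = K·τ₀ = 1.1557 × 276.25 = 319.27 MPa

319 MPa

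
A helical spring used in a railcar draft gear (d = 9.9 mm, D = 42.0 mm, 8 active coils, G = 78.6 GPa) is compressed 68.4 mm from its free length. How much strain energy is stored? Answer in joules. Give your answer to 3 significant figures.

372 J

k = Gd⁴/(8D³N_a) = (78.6×10³)(9.9⁴)/(8·42.0³·8) = 159.23 N/mm
U = ½kδ² = 0.5 × 159.23 × 68.4² = 3.7249e+05 N·mm = 372.49 J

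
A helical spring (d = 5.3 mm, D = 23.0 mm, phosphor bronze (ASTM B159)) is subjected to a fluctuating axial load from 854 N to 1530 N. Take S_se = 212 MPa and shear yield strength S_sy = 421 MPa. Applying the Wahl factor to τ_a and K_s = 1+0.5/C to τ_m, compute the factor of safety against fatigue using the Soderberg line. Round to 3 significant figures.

C = D/d = 23.0/5.3 = 4.3396; K_W = (4C−1)/(4C−4)+0.615/C = 1.3663; K_s = 1+0.5/C = 1.1152
F_a = (F_max−F_min)/2 = 338 N; F_m = (F_max+F_min)/2 = 1192 N
τ_a = K_W·8F_aD/(πd³) = 1.3663 × 132.97 = 181.68 MPa
τ_m = K_s·8F_mD/(πd³) = 1.1152 × 468.94 = 522.97 MPa
Soderberg: 1/n_f = τ_a/S_se + τ_m/S_sy = 181.68/212 + 522.97/421 = 0.85697 + 1.24221 = 2.0992
n_f = 1/2.0992 = 0.4764

0.476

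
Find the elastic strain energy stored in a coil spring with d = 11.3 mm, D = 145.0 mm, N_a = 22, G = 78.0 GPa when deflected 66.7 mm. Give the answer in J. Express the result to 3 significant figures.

5.27 J

k = Gd⁴/(8D³N_a) = (78.0×10³)(11.3⁴)/(8·145.0³·22) = 2.3702 N/mm
U = ½kδ² = 0.5 × 2.3702 × 66.7² = 5272.5 N·mm = 5.2725 J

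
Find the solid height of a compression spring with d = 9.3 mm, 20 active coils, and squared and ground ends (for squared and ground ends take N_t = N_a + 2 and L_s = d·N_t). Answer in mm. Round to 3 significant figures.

205 mm

squared and ground ends: N_t = N_a + 2 = 20 + 2 = 22
L_s = d·N_t = 9.3 × 22 = 204.6 mm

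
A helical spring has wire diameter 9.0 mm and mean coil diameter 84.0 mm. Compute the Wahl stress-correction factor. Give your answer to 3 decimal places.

1.156

C = D/d = 84.0/9.0 = 9.3333
K_W = (4C−1)/(4C−4) + 0.615/C = 36.333/33.333 + 0.0659 = 1.1559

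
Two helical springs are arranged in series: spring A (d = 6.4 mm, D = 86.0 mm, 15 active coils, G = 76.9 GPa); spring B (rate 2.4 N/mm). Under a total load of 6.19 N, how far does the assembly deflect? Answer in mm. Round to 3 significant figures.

6.24 mm

k_A = Gd⁴/(8D³N_a) = (76.9×10³)(6.4⁴)/(8·86.0³·15) = 1.6903 N/mm
Series: 1/k_eq = 1/1.6903 + 1/2.4 = 1.0083; k_eq = 0.9918 N/mm
δ = F/k_eq = 6.19/0.9918 = 6.2412 mm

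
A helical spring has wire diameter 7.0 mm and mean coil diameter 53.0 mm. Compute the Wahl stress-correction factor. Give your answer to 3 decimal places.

C = D/d = 53.0/7.0 = 7.5714
K_W = (4C−1)/(4C−4) + 0.615/C = 29.286/26.286 + 0.0812 = 1.1954

1.195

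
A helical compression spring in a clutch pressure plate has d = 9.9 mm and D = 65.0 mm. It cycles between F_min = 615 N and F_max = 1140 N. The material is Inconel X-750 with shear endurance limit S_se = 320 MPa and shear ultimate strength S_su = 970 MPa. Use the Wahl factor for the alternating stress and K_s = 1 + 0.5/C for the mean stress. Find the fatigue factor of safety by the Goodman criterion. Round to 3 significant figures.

C = D/d = 65.0/9.9 = 6.5657; K_W = (4C−1)/(4C−4)+0.615/C = 1.2284; K_s = 1+0.5/C = 1.0762
F_a = (F_max−F_min)/2 = 262.5 N; F_m = (F_max+F_min)/2 = 877.5 N
τ_a = K_W·8F_aD/(πd³) = 1.2284 × 44.779 = 55.008 MPa
τ_m = K_s·8F_mD/(πd³) = 1.0762 × 149.69 = 161.09 MPa
Goodman: 1/n_f = τ_a/S_se + τ_m/S_su = 55.008/320 + 161.09/970 = 0.17190 + 0.16607 = 0.33797
n_f = 1/0.33797 = 2.959

2.96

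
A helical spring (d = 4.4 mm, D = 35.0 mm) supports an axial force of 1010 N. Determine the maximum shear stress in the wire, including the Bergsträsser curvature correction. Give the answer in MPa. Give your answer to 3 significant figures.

1240 MPa

Spring index C = D/d = 35.0/4.4 = 7.9545
K_B = (4C+2)/(4C−3) = 33.818/28.818 = 1.1735
τ₀ = 8FD/(πd³) = 8·1010·35.0/(π·4.4³) = 282800/267.61 = 1056.7 MPa
τ_max = K·τ₀ = 1.1735 × 1056.7 = 1240.1 MPa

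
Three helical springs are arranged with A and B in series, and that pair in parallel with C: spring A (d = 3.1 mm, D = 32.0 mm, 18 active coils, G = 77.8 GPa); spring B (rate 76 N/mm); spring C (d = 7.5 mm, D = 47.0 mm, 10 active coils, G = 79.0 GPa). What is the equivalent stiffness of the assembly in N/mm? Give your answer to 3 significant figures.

31.6 N/mm

k_A = Gd⁴/(8D³N_a) = (77.8×10³)(3.1⁴)/(8·32.0³·18) = 1.5227 N/mm
k_C = Gd⁴/(8D³N_a) = (79.0×10³)(7.5⁴)/(8·47.0³·10) = 30.095 N/mm
Springs A,B series: k_AB = 1/(1/1.5227+1/76) = 1.4928 N/mm; parallel with C: k_eq = 1.4928+30.095 = 31.587 N/mm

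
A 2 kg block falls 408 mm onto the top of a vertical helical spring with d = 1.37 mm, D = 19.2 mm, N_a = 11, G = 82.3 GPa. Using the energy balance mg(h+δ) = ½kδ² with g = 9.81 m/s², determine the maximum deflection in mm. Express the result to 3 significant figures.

232 mm

k = Gd⁴/(8D³N_a) = (82.3×10³)(1.37⁴)/(8·19.2³·11) = 0.46547 N/mm
W = mg = 2 × 9.81 = 19.62 N
½kδ² − Wδ − Wh = 0 → δ = (W + √(W² + 2kWh))/k
δ = (19.62 + √(384.94 + 7452.21))/0.46547 = (19.62 + 88.528)/0.46547 = 232.34 mm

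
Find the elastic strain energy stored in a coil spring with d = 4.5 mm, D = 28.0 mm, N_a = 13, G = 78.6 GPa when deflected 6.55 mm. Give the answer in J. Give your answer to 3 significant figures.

k = Gd⁴/(8D³N_a) = (78.6×10³)(4.5⁴)/(8·28.0³·13) = 14.118 N/mm
U = ½kδ² = 0.5 × 14.118 × 6.55² = 302.84 N·mm = 0.30284 J

0.303 J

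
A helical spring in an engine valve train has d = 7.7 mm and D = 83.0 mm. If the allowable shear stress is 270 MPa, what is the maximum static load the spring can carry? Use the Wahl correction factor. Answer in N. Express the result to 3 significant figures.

C = D/d = 83.0/7.7 = 10.7792
K_W = (4C−1)/(4C−4) + 0.615/C = 42.117/39.117 + 0.0571 = 1.1337
τ_max = K·8FD/(πd³) → F_max = τ_allow·πd³/(8DK)
F_max = 270·π·7.7³/(8·83.0·1.1337) = 3.8724e+05/752.81 = 514.4 N

514 N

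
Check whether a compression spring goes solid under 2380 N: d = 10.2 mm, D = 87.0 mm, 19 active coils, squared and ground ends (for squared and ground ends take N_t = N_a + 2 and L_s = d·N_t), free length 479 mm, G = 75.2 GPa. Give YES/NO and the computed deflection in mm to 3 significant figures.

k = Gd⁴/(8D³N_a) = (75.2×10³)(10.2⁴)/(8·87.0³·19) = 8.1324 N/mm
N_t = 21; L_s = 10.2·21 = 214.2 mm; δ_solid = L₀ − L_s = 479 − 214.2 = 264.8 mm
δ = F/k = 2380/8.1324 = 292.66 mm
δ ≥ δ_solid → spring goes solid

YES, δ = 293 mm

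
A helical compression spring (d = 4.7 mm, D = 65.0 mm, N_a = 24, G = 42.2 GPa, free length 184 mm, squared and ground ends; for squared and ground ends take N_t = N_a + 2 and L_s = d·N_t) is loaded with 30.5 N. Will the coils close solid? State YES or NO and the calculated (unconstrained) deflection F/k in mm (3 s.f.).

YES, δ = 78.1 mm

k = Gd⁴/(8D³N_a) = (42.2×10³)(4.7⁴)/(8·65.0³·24) = 0.39054 N/mm
N_t = 26; L_s = 4.7·26 = 122.2 mm; δ_solid = L₀ − L_s = 184 − 122.2 = 61.8 mm
δ = F/k = 30.5/0.39054 = 78.098 mm
δ ≥ δ_solid → spring goes solid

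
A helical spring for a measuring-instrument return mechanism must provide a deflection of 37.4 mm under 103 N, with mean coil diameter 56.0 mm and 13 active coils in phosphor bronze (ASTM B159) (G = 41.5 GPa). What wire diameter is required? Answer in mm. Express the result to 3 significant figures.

Required rate k = F/δ = 103/37.4 = 2.754 N/mm
d = (8D³N_a·k / G)^(1/4) = (8·56.0³·13·2.754 / (41.5×10³))^0.25
  = (1212)^0.25 = 5.9004 mm

5.90 mm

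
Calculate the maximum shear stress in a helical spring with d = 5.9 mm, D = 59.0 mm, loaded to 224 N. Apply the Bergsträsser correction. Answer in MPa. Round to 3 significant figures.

186 MPa

Spring index C = D/d = 59.0/5.9 = 10.0000
K_B = (4C+2)/(4C−3) = 42.000/37.000 = 1.1351
τ₀ = 8FD/(πd³) = 8·224·59.0/(π·5.9³) = 105728/645.22 = 163.86 MPa
τ_max = K·τ₀ = 1.1351 × 163.86 = 186.01 MPa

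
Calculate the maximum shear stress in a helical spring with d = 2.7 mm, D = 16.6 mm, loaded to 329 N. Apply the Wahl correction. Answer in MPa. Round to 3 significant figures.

880 MPa

Spring index C = D/d = 16.6/2.7 = 6.1481
K_W = (4C−1)/(4C−4) + 0.615/C = 23.593/20.593 + 0.1000 = 1.2457
τ₀ = 8FD/(πd³) = 8·329·16.6/(π·2.7³) = 43691.2/61.836 = 706.57 MPa
τ_max = K·τ₀ = 1.2457 × 706.57 = 880.18 MPa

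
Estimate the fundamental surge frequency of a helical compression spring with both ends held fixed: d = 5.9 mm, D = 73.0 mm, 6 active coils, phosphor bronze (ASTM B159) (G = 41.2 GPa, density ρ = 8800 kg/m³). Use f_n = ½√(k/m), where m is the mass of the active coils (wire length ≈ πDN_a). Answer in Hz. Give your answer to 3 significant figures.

k = Gd⁴/(8D³N_a) = (41.2×10³)(5.9⁴)/(8·73.0³·6) = 2.6736 N/mm = 2673.6 N/m
Wire length L = πDN_a = π·73.0·6 = 1376 mm
m = ρ·(πd²/4)·L = 8800 × 27.34×10⁻⁶ m² × 1.376 m = 0.33106 kg
f_n = ½√(k/m) = 0.5·√(2673.6/0.33106) = 0.5·√(8076) = 44.933 Hz

44.9 Hz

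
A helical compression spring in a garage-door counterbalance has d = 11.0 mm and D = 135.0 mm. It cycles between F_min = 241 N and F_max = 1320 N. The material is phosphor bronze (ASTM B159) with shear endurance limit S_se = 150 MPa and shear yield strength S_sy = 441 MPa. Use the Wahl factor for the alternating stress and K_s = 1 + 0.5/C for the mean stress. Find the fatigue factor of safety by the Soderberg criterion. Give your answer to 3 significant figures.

C = D/d = 135.0/11.0 = 12.2727; K_W = (4C−1)/(4C−4)+0.615/C = 1.1166; K_s = 1+0.5/C = 1.0407
F_a = (F_max−F_min)/2 = 539.5 N; F_m = (F_max+F_min)/2 = 780.5 N
τ_a = K_W·8F_aD/(πd³) = 1.1166 × 139.34 = 155.6 MPa
τ_m = K_s·8F_mD/(πd³) = 1.0407 × 201.59 = 209.8 MPa
Soderberg: 1/n_f = τ_a/S_se + τ_m/S_sy = 155.6/150 + 209.8/441 = 1.03731 + 0.47574 = 1.5131
n_f = 1/1.5131 = 0.6609

0.661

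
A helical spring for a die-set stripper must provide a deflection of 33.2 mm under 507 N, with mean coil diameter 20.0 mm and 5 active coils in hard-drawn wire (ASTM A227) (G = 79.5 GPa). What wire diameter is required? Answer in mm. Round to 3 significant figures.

Required rate k = F/δ = 507/33.2 = 15.271 N/mm
d = (8D³N_a·k / G)^(1/4) = (8·20.0³·5·15.271 / (79.5×10³))^0.25
  = (61.469)^0.25 = 2.8000 mm

2.80 mm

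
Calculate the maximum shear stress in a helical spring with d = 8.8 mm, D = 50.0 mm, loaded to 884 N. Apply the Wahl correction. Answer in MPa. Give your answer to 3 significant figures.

Spring index C = D/d = 50.0/8.8 = 5.6818
K_W = (4C−1)/(4C−4) + 0.615/C = 21.727/18.727 + 0.1082 = 1.2684
τ₀ = 8FD/(πd³) = 8·884·50.0/(π·8.8³) = 353600/2140.9 = 165.16 MPa
τ_max = K·τ₀ = 1.2684 × 165.16 = 209.5 MPa

209 MPa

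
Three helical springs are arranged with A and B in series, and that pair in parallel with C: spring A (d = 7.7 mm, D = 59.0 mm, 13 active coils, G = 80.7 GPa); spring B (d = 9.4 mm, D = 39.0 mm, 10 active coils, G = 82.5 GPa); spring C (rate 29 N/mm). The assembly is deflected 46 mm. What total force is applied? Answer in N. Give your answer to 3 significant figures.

k_A = Gd⁴/(8D³N_a) = (80.7×10³)(7.7⁴)/(8·59.0³·13) = 13.281 N/mm
k_B = Gd⁴/(8D³N_a) = (82.5×10³)(9.4⁴)/(8·39.0³·10) = 135.73 N/mm
Springs A,B series: k_AB = 1/(1/13.281+1/135.73) = 12.098 N/mm; parallel with C: k_eq = 12.098+29 = 41.098 N/mm
F = k_eq·δ = 41.098·46 = 1890.5 N

1890 N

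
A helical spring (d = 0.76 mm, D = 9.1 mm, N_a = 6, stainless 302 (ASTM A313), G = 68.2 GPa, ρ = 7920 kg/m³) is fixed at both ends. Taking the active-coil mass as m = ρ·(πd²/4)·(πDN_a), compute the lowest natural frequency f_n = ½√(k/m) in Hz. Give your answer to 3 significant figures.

505 Hz

k = Gd⁴/(8D³N_a) = (68.2×10³)(0.76⁴)/(8·9.1³·6) = 0.62903 N/mm = 629.03 N/m
Wire length L = πDN_a = π·9.1·6 = 171.53 mm
m = ρ·(πd²/4)·L = 7920 × 0.45365×10⁻⁶ m² × 0.17153 m = 0.00061629 kg
f_n = ½√(k/m) = 0.5·√(629.03/0.00061629) = 0.5·√(1.0207e+06) = 505.14 Hz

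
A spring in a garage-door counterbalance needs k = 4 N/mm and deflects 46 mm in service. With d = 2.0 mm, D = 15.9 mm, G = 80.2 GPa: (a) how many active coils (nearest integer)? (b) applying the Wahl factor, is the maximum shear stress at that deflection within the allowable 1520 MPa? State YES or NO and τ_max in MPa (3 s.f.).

(a) 10 coils; (b) YES, τ_max = 1100 MPa

N_a = Gd⁴/(8D³k) = (80.2×10³)(2.0⁴)/(8·15.9³·4) = 9.976 → N_a = 10
Actual rate k = Gd⁴/(8D³·10) = 3.9904 N/mm
Working load F = kδ = 3.9904·46 = 183.56 N
C = 15.9/2.0 = 7.9500; K_W = (4C−1)/(4C−4)+0.615/C = 1.1853
τ_max = K_W·8FD/(πd³) = 1.1853·929.01 = 1101.1 MPa
τ_max ≤ 1520 MPa → acceptable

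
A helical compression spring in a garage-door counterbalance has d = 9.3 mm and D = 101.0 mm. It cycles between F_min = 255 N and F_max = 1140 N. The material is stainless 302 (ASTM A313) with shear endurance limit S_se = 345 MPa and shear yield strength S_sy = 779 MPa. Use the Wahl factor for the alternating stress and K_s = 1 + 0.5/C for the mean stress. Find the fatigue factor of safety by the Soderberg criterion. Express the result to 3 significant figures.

1.31

C = D/d = 101.0/9.3 = 10.8602; K_W = (4C−1)/(4C−4)+0.615/C = 1.1327; K_s = 1+0.5/C = 1.0460
F_a = (F_max−F_min)/2 = 442.5 N; F_m = (F_max+F_min)/2 = 697.5 N
τ_a = K_W·8F_aD/(πd³) = 1.1327 × 141.49 = 160.26 MPa
τ_m = K_s·8F_mD/(πd³) = 1.0460 × 223.03 = 233.29 MPa
Soderberg: 1/n_f = τ_a/S_se + τ_m/S_sy = 160.26/345 + 233.29/779 = 0.46454 + 0.29948 = 0.76402
n_f = 1/0.76402 = 1.309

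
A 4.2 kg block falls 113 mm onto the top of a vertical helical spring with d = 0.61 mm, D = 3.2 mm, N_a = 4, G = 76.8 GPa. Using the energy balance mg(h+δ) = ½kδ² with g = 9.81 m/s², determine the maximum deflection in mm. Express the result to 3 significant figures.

34.6 mm

k = Gd⁴/(8D³N_a) = (76.8×10³)(0.61⁴)/(8·3.2³·4) = 10.141 N/mm
W = mg = 4.2 × 9.81 = 41.202 N
½kδ² − Wδ − Wh = 0 → δ = (W + √(W² + 2kWh))/k
δ = (41.202 + √(1697.6 + 94429.4))/10.141 = (41.202 + 310.04)/10.141 = 34.636 mm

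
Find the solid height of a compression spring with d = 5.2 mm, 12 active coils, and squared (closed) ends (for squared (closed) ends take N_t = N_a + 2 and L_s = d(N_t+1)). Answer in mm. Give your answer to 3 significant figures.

squared (closed) ends: N_t = N_a + 2 = 12 + 2 = 14
L_s = d·(N_t+1) = 5.2 × 15 = 78 mm

78.0 mm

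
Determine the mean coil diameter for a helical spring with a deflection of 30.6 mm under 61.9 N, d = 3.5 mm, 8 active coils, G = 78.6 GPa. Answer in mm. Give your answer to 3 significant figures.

45.0 mm

Required rate k = F/δ = 61.9/30.6 = 2.0229 N/mm
D = (Gd⁴/(8N_a·k))^(1/3) = (78.6×10³·3.5⁴/(8·8·2.0229))^(1/3)
  = (91105.7)^(1/3) = 44.9968 mm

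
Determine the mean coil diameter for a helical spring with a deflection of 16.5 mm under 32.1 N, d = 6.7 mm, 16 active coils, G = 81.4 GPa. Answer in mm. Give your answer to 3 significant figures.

Required rate k = F/δ = 32.1/16.5 = 1.9455 N/mm
D = (Gd⁴/(8N_a·k))^(1/3) = (81.4×10³·6.7⁴/(8·16·1.9455))^(1/3)
  = (658707)^(1/3) = 87.0090 mm

87.0 mm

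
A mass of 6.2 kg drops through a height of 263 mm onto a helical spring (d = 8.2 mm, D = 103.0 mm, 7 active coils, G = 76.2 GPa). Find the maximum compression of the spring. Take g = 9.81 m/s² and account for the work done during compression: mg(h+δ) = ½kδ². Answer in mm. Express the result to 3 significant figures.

k = Gd⁴/(8D³N_a) = (76.2×10³)(8.2⁴)/(8·103.0³·7) = 5.63 N/mm
W = mg = 6.2 × 9.81 = 60.822 N
½kδ² − Wδ − Wh = 0 → δ = (W + √(W² + 2kWh))/k
δ = (60.822 + √(3699.3 + 180118))/5.63 = (60.822 + 428.74)/5.63 = 86.955 mm

87.0 mm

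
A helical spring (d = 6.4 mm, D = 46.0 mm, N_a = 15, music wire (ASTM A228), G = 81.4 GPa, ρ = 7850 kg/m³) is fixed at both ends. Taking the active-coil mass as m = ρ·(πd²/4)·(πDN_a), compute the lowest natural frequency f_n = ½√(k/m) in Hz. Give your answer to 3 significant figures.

73.1 Hz

k = Gd⁴/(8D³N_a) = (81.4×10³)(6.4⁴)/(8·46.0³·15) = 11.692 N/mm = 11692 N/m
Wire length L = πDN_a = π·46.0·15 = 2167.7 mm
m = ρ·(πd²/4)·L = 7850 × 32.17×10⁻⁶ m² × 2.1677 m = 0.54742 kg
f_n = ½√(k/m) = 0.5·√(11692/0.54742) = 0.5·√(21359) = 73.073 Hz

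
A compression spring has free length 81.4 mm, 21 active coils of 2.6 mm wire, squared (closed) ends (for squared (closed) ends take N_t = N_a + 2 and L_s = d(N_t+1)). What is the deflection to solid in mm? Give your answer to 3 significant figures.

N_t = 23; L_s = 2.6·24 = 62.4 mm
δ_solid = L₀ − L_s = 81.4 − 62.4 = 19 mm

19.0 mm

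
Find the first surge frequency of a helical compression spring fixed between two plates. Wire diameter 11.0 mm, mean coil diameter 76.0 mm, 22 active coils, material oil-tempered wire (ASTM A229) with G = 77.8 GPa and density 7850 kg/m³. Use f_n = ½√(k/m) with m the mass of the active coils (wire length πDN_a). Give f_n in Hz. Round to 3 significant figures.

30.7 Hz

k = Gd⁴/(8D³N_a) = (77.8×10³)(11.0⁴)/(8·76.0³·22) = 14.743 N/mm = 14743 N/m
Wire length L = πDN_a = π·76.0·22 = 5252.7 mm
m = ρ·(πd²/4)·L = 7850 × 95.033×10⁻⁶ m² × 5.2527 m = 3.9186 kg
f_n = ½√(k/m) = 0.5·√(14743/3.9186) = 0.5·√(3762.4) = 30.669 Hz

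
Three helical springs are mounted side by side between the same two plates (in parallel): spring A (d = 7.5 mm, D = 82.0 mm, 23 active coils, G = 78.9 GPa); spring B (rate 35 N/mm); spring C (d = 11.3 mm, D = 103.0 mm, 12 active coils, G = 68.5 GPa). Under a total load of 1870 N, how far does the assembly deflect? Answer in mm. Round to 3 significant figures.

38.9 mm

k_A = Gd⁴/(8D³N_a) = (78.9×10³)(7.5⁴)/(8·82.0³·23) = 2.4607 N/mm
k_C = Gd⁴/(8D³N_a) = (68.5×10³)(11.3⁴)/(8·103.0³·12) = 10.647 N/mm
Parallel: k_eq = 2.4607 + 35 + 10.647 = 48.108 N/mm
δ = F/k_eq = 1870/48.108 = 38.871 mm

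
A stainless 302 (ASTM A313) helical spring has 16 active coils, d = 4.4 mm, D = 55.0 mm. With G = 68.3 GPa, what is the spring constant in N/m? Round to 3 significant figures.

k = Gd⁴/(8D³N_a) = (68.3×10³ × 4.4⁴) / (8 × 55.0³ × 16)
  = 2.55995e+07 / 2.1296e+07 = 1.2021 N/mm = 1202.1 N/m

1200 N/m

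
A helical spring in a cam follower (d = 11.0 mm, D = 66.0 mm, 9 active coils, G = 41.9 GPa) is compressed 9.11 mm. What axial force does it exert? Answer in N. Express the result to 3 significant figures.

k = Gd⁴/(8D³N_a) = (41.9×10³)(11.0⁴)/(8·66.0³·9) = 29.636 N/mm
F = k·δ = 29.636 × 9.11 = 269.98 N

270 N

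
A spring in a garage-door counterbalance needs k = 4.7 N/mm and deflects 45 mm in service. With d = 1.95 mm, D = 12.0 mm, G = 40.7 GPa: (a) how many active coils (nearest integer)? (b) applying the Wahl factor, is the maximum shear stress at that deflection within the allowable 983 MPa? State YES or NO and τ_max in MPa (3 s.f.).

(a) 9 coils; (b) NO, τ_max = 1090 MPa

N_a = Gd⁴/(8D³k) = (40.7×10³)(1.95⁴)/(8·12.0³·4.7) = 9.057 → N_a = 9
Actual rate k = Gd⁴/(8D³·9) = 4.73 N/mm
Working load F = kδ = 4.73·45 = 212.85 N
C = 12.0/1.95 = 6.1538; K_W = (4C−1)/(4C−4)+0.615/C = 1.2455
τ_max = K_W·8FD/(πd³) = 1.2455·877.18 = 1092.5 MPa
τ_max > 983 MPa → exceeds allowable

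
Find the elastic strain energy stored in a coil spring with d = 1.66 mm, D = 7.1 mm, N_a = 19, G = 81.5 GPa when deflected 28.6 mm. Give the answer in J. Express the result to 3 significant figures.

4.65 J

k = Gd⁴/(8D³N_a) = (81.5×10³)(1.66⁴)/(8·7.1³·19) = 11.376 N/mm
U = ½kδ² = 0.5 × 11.376 × 28.6² = 4652.4 N·mm = 4.6524 J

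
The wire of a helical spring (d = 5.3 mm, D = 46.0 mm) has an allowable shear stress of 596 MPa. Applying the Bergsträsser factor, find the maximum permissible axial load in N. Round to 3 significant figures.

C = D/d = 46.0/5.3 = 8.6792
K_B = (4C+2)/(4C−3) = 36.717/31.717 = 1.1576
τ_max = K·8FD/(πd³) → F_max = τ_allow·πd³/(8DK)
F_max = 596·π·5.3³/(8·46.0·1.1576) = 2.7876e+05/426.01 = 654.34 N

654 N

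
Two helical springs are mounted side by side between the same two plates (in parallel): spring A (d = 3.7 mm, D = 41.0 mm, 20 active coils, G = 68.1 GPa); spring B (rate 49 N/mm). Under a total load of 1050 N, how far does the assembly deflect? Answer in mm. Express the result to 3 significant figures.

k_A = Gd⁴/(8D³N_a) = (68.1×10³)(3.7⁴)/(8·41.0³·20) = 1.1574 N/mm
Parallel: k_eq = 1.1574 + 49 = 50.157 N/mm
δ = F/k_eq = 1050/50.157 = 20.934 mm

20.9 mm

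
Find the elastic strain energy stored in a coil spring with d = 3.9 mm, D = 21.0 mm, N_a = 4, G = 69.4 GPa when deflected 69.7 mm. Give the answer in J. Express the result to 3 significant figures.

k = Gd⁴/(8D³N_a) = (69.4×10³)(3.9⁴)/(8·21.0³·4) = 54.176 N/mm
U = ½kδ² = 0.5 × 54.176 × 69.7² = 1.316e+05 N·mm = 131.6 J

132 J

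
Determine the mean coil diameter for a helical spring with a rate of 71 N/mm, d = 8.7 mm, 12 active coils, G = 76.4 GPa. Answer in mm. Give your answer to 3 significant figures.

D = (Gd⁴/(8N_a·k))^(1/3) = (76.4×10³·8.7⁴/(8·12·71))^(1/3)
  = (64215.6)^(1/3) = 40.0449 mm

40.0 mm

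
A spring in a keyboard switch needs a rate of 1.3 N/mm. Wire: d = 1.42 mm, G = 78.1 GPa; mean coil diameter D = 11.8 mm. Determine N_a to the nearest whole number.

19

N_a = Gd⁴/(8D³k) = (78.1×10³ × 1.42⁴)/(8 × 11.8³ × 1.3)
    = 317544 / 17087.5 = 18.58 → 19 coils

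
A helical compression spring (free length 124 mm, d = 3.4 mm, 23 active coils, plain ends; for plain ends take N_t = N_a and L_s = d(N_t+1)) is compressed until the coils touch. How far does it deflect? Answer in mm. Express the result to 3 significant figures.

42.4 mm

N_t = 23; L_s = 3.4·24 = 81.6 mm
δ_solid = L₀ − L_s = 124 − 81.6 = 42.4 mm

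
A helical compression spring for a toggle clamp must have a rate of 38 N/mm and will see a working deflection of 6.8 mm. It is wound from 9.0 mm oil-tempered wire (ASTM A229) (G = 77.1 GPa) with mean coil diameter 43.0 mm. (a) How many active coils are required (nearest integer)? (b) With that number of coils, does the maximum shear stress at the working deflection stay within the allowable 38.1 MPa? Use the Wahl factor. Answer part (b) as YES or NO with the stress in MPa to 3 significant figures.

N_a = Gd⁴/(8D³k) = (77.1×10³)(9.0⁴)/(8·43.0³·38) = 20.93 → N_a = 21
Actual rate k = Gd⁴/(8D³·21) = 37.871 N/mm
Working load F = kδ = 37.871·6.8 = 257.52 N
C = 43.0/9.0 = 4.7778; K_W = (4C−1)/(4C−4)+0.615/C = 1.3273
τ_max = K_W·8FD/(πd³) = 1.3273·38.681 = 51.34 MPa
τ_max > 38.1 MPa → exceeds allowable

(a) 21 coils; (b) NO, τ_max = 51.3 MPa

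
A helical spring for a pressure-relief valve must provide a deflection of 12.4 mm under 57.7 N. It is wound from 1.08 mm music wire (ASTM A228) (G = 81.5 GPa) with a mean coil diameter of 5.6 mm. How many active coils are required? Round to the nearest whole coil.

Required rate k = F/δ = 57.7/12.4 = 4.6532 N/mm
N_a = Gd⁴/(8D³k) = (81.5×10³ × 1.08⁴)/(8 × 5.6³ × 4.6532)
    = 110880 / 6537.45 = 16.96 → 17 coils

17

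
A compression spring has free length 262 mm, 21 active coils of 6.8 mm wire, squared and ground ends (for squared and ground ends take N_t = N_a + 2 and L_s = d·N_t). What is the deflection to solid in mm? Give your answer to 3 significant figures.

106 mm

N_t = 23; L_s = 6.8·23 = 156.4 mm
δ_solid = L₀ − L_s = 262 − 156.4 = 105.6 mm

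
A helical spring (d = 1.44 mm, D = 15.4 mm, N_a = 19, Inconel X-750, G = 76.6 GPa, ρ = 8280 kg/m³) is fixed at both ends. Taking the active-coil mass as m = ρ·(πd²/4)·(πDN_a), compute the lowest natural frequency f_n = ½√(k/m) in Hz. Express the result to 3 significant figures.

109 Hz

k = Gd⁴/(8D³N_a) = (76.6×10³)(1.44⁴)/(8·15.4³·19) = 0.5933 N/mm = 593.3 N/m
Wire length L = πDN_a = π·15.4·19 = 919.23 mm
m = ρ·(πd²/4)·L = 8280 × 1.6286×10⁻⁶ m² × 0.91923 m = 0.012396 kg
f_n = ½√(k/m) = 0.5·√(593.3/0.012396) = 0.5·√(47863) = 109.39 Hz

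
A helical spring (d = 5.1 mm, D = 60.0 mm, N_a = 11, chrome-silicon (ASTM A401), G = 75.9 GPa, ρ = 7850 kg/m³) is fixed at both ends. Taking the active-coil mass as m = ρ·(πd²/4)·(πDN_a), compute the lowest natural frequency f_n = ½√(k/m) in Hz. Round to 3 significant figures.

k = Gd⁴/(8D³N_a) = (75.9×10³)(5.1⁴)/(8·60.0³·11) = 2.7014 N/mm = 2701.4 N/m
Wire length L = πDN_a = π·60.0·11 = 2073.5 mm
m = ρ·(πd²/4)·L = 7850 × 20.428×10⁻⁶ m² × 2.0735 m = 0.3325 kg
f_n = ½√(k/m) = 0.5·√(2701.4/0.3325) = 0.5·√(8124.4) = 45.068 Hz

45.1 Hz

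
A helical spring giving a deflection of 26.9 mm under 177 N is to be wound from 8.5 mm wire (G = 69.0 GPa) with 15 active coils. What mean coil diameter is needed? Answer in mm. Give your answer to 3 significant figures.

Required rate k = F/δ = 177/26.9 = 6.5799 N/mm
D = (Gd⁴/(8N_a·k))^(1/3) = (69.0×10³·8.5⁴/(8·15·6.5799))^(1/3)
  = (456166)^(1/3) = 76.9793 mm

77.0 mm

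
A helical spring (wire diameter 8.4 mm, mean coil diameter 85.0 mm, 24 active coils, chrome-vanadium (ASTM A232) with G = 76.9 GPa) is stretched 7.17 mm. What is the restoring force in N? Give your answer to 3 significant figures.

k = Gd⁴/(8D³N_a) = (76.9×10³)(8.4⁴)/(8·85.0³·24) = 3.247 N/mm
F = k·δ = 3.247 × 7.17 = 23.281 N

23.3 N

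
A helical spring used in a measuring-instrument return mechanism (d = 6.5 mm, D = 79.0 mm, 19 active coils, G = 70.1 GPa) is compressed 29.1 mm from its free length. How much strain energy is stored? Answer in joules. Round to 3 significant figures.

0.707 J

k = Gd⁴/(8D³N_a) = (70.1×10³)(6.5⁴)/(8·79.0³·19) = 1.6697 N/mm
U = ½kδ² = 0.5 × 1.6697 × 29.1² = 706.97 N·mm = 0.70697 J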